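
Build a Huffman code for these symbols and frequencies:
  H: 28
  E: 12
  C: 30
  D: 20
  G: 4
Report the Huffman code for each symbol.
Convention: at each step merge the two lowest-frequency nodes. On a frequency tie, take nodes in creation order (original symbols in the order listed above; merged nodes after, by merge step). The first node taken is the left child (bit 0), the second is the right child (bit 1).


Huffman tree construction:
Step 1: Merge G(4) + E(12) = 16
Step 2: Merge (G+E)(16) + D(20) = 36
Step 3: Merge H(28) + C(30) = 58
Step 4: Merge ((G+E)+D)(36) + (H+C)(58) = 94
Read each symbol's code off the tree from the root (left child = 0, right child = 1).

Codes:
  H: 10 (length 2)
  E: 001 (length 3)
  C: 11 (length 2)
  D: 01 (length 2)
  G: 000 (length 3)
Average code length: 204/94 = 2.1702 bits/symbol


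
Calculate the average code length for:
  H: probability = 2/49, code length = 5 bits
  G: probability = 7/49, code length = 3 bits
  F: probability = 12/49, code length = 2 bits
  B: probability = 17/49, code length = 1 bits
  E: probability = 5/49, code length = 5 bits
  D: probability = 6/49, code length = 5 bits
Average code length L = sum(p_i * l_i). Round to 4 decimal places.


Weighted contributions p_i * l_i:
  H: (2/49) * 5 = 10/49
  G: (7/49) * 3 = 21/49
  F: (12/49) * 2 = 24/49
  B: (17/49) * 1 = 17/49
  E: (5/49) * 5 = 25/49
  D: (6/49) * 5 = 30/49
Sum = (10 + 21 + 24 + 17 + 25 + 30)/49 = 127/49

L = 127/49 = 2.5918 bits/symbol


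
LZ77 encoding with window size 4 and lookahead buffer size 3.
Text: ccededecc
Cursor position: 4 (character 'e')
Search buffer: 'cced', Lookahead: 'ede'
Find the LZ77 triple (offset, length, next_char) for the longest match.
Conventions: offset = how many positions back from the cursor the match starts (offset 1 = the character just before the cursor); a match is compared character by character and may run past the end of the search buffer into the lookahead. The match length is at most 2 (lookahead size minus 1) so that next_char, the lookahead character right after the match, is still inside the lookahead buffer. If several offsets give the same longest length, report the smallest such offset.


Try each offset into the search buffer:
  offset=1 (pos 3, char 'd'): match length 0
  offset=2 (pos 2, char 'e'): match length 2
  offset=3 (pos 1, char 'c'): match length 0
  offset=4 (pos 0, char 'c'): match length 0
Longest match has length 2 at offset 2.
next_char = character at position 4 + 2 = 6 -> 'e'

Best match: offset=2, length=2 (matching 'ed' starting at position 2)
LZ77 triple: (2, 2, 'e')


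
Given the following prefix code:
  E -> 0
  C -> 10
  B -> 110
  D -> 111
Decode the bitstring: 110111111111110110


Decoding step by step:
Bits 110 -> B
Bits 111 -> D
Bits 111 -> D
Bits 111 -> D
Bits 110 -> B
Bits 110 -> B


Decoded message: BDDDBB


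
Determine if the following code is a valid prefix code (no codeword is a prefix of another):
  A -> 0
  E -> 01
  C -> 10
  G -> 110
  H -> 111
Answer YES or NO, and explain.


Checking each pair (does one codeword prefix another?):
  A='0' vs E='01': prefix -- VIOLATION

NO -- this is NOT a valid prefix code. A (0) is a prefix of E (01).


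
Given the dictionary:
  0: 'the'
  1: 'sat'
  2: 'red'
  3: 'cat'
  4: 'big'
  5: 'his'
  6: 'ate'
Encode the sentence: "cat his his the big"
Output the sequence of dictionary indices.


Look up each word in the dictionary:
  'cat' -> 3
  'his' -> 5
  'his' -> 5
  'the' -> 0
  'big' -> 4

Encoded: [3, 5, 5, 0, 4]


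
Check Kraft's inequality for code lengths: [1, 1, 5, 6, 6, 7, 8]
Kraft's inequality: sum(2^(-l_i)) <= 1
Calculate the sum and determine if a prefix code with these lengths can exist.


Sum = 2^(-1) + 2^(-1) + 2^(-5) + 2^(-6) + 2^(-6) + 2^(-7) + 2^(-8)
    = 0.5 + 0.5 + 0.03125 + 0.015625 + 0.015625 + 0.0078125 + 0.00390625
    = 275/256 = 1.07421875
Since 1.07421875 > 1, Kraft's inequality is NOT satisfied.
A prefix code with these lengths CANNOT exist.

Kraft sum = 1.07421875. Not satisfied.


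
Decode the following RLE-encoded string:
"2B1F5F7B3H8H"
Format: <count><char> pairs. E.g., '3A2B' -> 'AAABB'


Expanding each <count><char> pair:
  2B -> 'BB'
  1F -> 'F'
  5F -> 'FFFFF'
  7B -> 'BBBBBBB'
  3H -> 'HHH'
  8H -> 'HHHHHHHH'

Decoded = BBFFFFFFBBBBBBBHHHHHHHHHHH


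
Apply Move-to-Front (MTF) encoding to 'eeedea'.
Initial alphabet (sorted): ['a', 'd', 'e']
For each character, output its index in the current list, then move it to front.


MTF encoding:
'e': index 2 in ['a', 'd', 'e'] -> ['e', 'a', 'd']
'e': index 0 in ['e', 'a', 'd'] -> ['e', 'a', 'd']
'e': index 0 in ['e', 'a', 'd'] -> ['e', 'a', 'd']
'd': index 2 in ['e', 'a', 'd'] -> ['d', 'e', 'a']
'e': index 1 in ['d', 'e', 'a'] -> ['e', 'd', 'a']
'a': index 2 in ['e', 'd', 'a'] -> ['a', 'e', 'd']


Output: [2, 0, 0, 2, 1, 2]


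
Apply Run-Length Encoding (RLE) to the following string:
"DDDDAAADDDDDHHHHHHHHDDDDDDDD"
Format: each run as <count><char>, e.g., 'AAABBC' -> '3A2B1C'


Scanning runs left to right:
  i=0: run of 'D' x 4 -> '4D'
  i=4: run of 'A' x 3 -> '3A'
  i=7: run of 'D' x 5 -> '5D'
  i=12: run of 'H' x 8 -> '8H'
  i=20: run of 'D' x 8 -> '8D'

RLE = 4D3A5D8H8D


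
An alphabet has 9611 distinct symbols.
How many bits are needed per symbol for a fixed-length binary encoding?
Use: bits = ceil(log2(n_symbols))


log2(9611) = 13.2305
Bracket: 2^13 = 8192 < 9611 <= 2^14 = 16384
So ceil(log2(9611)) = 14

bits = ceil(log2(9611)) = ceil(13.2305) = 14 bits


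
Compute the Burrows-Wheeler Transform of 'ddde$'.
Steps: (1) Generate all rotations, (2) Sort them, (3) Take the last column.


Rotations (sorted):
  0: $ddde -> last char: e
  1: ddde$ -> last char: $
  2: dde$d -> last char: d
  3: de$dd -> last char: d
  4: e$ddd -> last char: d


BWT = e$ddd


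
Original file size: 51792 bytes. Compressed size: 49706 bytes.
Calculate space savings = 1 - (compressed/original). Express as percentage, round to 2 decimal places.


ratio = compressed/original = 49706/51792 = 0.959724
savings = 1 - ratio = 1 - 0.959724 = 0.040276
as a percentage: 0.040276 * 100 = 4.03%

Space savings = 1 - 49706/51792 = 4.03%


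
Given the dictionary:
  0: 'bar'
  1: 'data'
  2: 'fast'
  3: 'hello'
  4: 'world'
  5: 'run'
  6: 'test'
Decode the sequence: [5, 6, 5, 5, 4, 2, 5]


Look up each index in the dictionary:
  5 -> 'run'
  6 -> 'test'
  5 -> 'run'
  5 -> 'run'
  4 -> 'world'
  2 -> 'fast'
  5 -> 'run'

Decoded: "run test run run world fast run"


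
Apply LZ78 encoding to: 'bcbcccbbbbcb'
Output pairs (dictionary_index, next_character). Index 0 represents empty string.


LZ78 encoding steps:
Dictionary: {0: ''}
Step 1: w='' (idx 0), next='b' -> output (0, 'b'), add 'b' as idx 1
Step 2: w='' (idx 0), next='c' -> output (0, 'c'), add 'c' as idx 2
Step 3: w='b' (idx 1), next='c' -> output (1, 'c'), add 'bc' as idx 3
Step 4: w='c' (idx 2), next='c' -> output (2, 'c'), add 'cc' as idx 4
Step 5: w='b' (idx 1), next='b' -> output (1, 'b'), add 'bb' as idx 5
Step 6: w='bb' (idx 5), next='c' -> output (5, 'c'), add 'bbc' as idx 6
Step 7: w='b' (idx 1), end of input -> output (1, '')


Encoded: [(0, 'b'), (0, 'c'), (1, 'c'), (2, 'c'), (1, 'b'), (5, 'c'), (1, '')]


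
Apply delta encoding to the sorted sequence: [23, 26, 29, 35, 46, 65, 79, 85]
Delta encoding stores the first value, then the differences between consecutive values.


First value: 23
Deltas:
  26 - 23 = 3
  29 - 26 = 3
  35 - 29 = 6
  46 - 35 = 11
  65 - 46 = 19
  79 - 65 = 14
  85 - 79 = 6


Delta encoded: [23, 3, 3, 6, 11, 19, 14, 6]


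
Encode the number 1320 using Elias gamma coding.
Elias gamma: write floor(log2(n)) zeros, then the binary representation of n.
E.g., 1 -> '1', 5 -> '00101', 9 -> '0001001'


num_bits = floor(log2(1320)) + 1 = 11
leading_zeros = num_bits - 1 = 10
binary(1320) = 10100101000

Elias gamma(1320) = '0000000000' + '10100101000' = 000000000010100101000 (21 bits)


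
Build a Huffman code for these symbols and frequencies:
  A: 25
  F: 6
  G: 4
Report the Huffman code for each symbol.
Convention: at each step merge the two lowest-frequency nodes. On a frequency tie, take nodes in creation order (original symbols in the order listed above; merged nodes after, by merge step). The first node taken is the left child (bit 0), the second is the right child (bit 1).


Huffman tree construction:
Step 1: Merge G(4) + F(6) = 10
Step 2: Merge (G+F)(10) + A(25) = 35
Read each symbol's code off the tree from the root (left child = 0, right child = 1).

Codes:
  A: 1 (length 1)
  F: 01 (length 2)
  G: 00 (length 2)
Average code length: 45/35 = 1.2857 bits/symbol


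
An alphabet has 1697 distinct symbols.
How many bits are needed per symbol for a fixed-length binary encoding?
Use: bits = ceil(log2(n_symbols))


log2(1697) = 10.7288
Bracket: 2^10 = 1024 < 1697 <= 2^11 = 2048
So ceil(log2(1697)) = 11

bits = ceil(log2(1697)) = ceil(10.7288) = 11 bits


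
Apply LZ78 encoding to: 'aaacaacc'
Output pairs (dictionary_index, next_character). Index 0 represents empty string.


LZ78 encoding steps:
Dictionary: {0: ''}
Step 1: w='' (idx 0), next='a' -> output (0, 'a'), add 'a' as idx 1
Step 2: w='a' (idx 1), next='a' -> output (1, 'a'), add 'aa' as idx 2
Step 3: w='' (idx 0), next='c' -> output (0, 'c'), add 'c' as idx 3
Step 4: w='aa' (idx 2), next='c' -> output (2, 'c'), add 'aac' as idx 4
Step 5: w='c' (idx 3), end of input -> output (3, '')


Encoded: [(0, 'a'), (1, 'a'), (0, 'c'), (2, 'c'), (3, '')]


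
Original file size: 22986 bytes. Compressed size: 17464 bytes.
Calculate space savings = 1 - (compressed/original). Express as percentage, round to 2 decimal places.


ratio = compressed/original = 17464/22986 = 0.759767
savings = 1 - ratio = 1 - 0.759767 = 0.240233
as a percentage: 0.240233 * 100 = 24.02%

Space savings = 1 - 17464/22986 = 24.02%


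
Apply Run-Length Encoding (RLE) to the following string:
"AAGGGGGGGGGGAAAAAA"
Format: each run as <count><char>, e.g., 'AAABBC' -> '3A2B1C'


Scanning runs left to right:
  i=0: run of 'A' x 2 -> '2A'
  i=2: run of 'G' x 10 -> '10G'
  i=12: run of 'A' x 6 -> '6A'

RLE = 2A10G6A


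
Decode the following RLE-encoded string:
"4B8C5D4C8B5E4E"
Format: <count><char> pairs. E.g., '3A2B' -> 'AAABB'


Expanding each <count><char> pair:
  4B -> 'BBBB'
  8C -> 'CCCCCCCC'
  5D -> 'DDDDD'
  4C -> 'CCCC'
  8B -> 'BBBBBBBB'
  5E -> 'EEEEE'
  4E -> 'EEEE'

Decoded = BBBBCCCCCCCCDDDDDCCCCBBBBBBBBEEEEEEEEE


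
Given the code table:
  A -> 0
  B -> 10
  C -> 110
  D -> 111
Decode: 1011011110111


Decoding:
10 -> B
110 -> C
111 -> D
10 -> B
111 -> D


Result: BCDBD


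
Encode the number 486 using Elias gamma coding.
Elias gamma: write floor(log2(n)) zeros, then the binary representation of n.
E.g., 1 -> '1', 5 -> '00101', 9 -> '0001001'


num_bits = floor(log2(486)) + 1 = 9
leading_zeros = num_bits - 1 = 8
binary(486) = 111100110

Elias gamma(486) = '00000000' + '111100110' = 00000000111100110 (17 bits)


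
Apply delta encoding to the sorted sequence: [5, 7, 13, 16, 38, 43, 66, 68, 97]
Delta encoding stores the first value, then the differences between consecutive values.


First value: 5
Deltas:
  7 - 5 = 2
  13 - 7 = 6
  16 - 13 = 3
  38 - 16 = 22
  43 - 38 = 5
  66 - 43 = 23
  68 - 66 = 2
  97 - 68 = 29


Delta encoded: [5, 2, 6, 3, 22, 5, 23, 2, 29]


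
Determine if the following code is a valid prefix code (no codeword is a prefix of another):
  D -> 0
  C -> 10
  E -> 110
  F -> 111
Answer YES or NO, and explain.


Checking each pair (does one codeword prefix another?):
  D='0' vs C='10': no prefix
  D='0' vs E='110': no prefix
  D='0' vs F='111': no prefix
  C='10' vs D='0': no prefix
  C='10' vs E='110': no prefix
  C='10' vs F='111': no prefix
  E='110' vs D='0': no prefix
  E='110' vs C='10': no prefix
  E='110' vs F='111': no prefix
  F='111' vs D='0': no prefix
  F='111' vs C='10': no prefix
  F='111' vs E='110': no prefix
No violation found over all pairs.

YES -- this is a valid prefix code. No codeword is a prefix of any other codeword.


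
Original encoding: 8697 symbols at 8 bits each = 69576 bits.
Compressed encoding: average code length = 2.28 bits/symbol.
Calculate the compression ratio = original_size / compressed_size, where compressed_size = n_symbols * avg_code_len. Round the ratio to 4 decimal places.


original_size = n_symbols * orig_bits = 8697 * 8 = 69576 bits
compressed_size = n_symbols * avg_code_len = 8697 * 2.28 = 19829.16 bits
ratio = original_size / compressed_size = 69576 / 19829.16 = 3.5088

Compression ratio = 3.5088


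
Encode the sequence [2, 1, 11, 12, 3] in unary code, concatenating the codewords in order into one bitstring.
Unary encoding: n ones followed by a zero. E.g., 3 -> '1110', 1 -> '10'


Encode each number as n ones followed by a terminating 0:
  2 -> 110 (3 bits)
  1 -> 10 (2 bits)
  11 -> 111111111110 (12 bits)
  12 -> 1111111111110 (13 bits)
  3 -> 1110 (4 bits)
Total length = 3 + 2 + 12 + 13 + 4 = 34 bits.

Unary([2, 1, 11, 12, 3]) = 1101011111111111011111111111101110 (34 bits)


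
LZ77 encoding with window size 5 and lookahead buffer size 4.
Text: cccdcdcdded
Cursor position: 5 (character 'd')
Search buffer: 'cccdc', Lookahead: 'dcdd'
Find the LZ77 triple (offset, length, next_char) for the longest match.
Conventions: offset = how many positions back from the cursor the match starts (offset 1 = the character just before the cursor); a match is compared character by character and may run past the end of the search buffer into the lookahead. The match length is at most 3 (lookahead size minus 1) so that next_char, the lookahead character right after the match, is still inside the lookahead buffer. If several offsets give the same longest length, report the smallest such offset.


Try each offset into the search buffer:
  offset=1 (pos 4, char 'c'): match length 0
  offset=2 (pos 3, char 'd'): match length 3
  offset=3 (pos 2, char 'c'): match length 0
  offset=4 (pos 1, char 'c'): match length 0
  offset=5 (pos 0, char 'c'): match length 0
Longest match has length 3 at offset 2.
next_char = character at position 5 + 3 = 8 -> 'd'

Best match: offset=2, length=3 (matching 'dcd' starting at position 3)
LZ77 triple: (2, 3, 'd')


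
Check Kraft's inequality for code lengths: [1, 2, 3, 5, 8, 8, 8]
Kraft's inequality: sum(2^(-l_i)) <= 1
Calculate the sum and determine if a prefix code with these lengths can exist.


Sum = 2^(-1) + 2^(-2) + 2^(-3) + 2^(-5) + 2^(-8) + 2^(-8) + 2^(-8)
    = 0.5 + 0.25 + 0.125 + 0.03125 + 0.00390625 + 0.00390625 + 0.00390625
    = 235/256 = 0.91796875
Since 0.91796875 <= 1, Kraft's inequality IS satisfied.
A prefix code with these lengths CAN exist.

Kraft sum = 0.91796875. Satisfied.


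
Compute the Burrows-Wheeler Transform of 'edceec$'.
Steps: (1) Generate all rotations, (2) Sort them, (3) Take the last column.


Rotations (sorted):
  0: $edceec -> last char: c
  1: c$edcee -> last char: e
  2: ceec$ed -> last char: d
  3: dceec$e -> last char: e
  4: ec$edce -> last char: e
  5: edceec$ -> last char: $
  6: eec$edc -> last char: c


BWT = cedee$c


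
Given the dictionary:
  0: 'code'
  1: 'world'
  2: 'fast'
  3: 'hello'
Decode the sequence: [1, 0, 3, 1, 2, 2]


Look up each index in the dictionary:
  1 -> 'world'
  0 -> 'code'
  3 -> 'hello'
  1 -> 'world'
  2 -> 'fast'
  2 -> 'fast'

Decoded: "world code hello world fast fast"


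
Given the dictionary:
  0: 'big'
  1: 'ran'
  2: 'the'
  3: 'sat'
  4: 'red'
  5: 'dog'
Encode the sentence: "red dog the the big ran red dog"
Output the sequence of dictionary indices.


Look up each word in the dictionary:
  'red' -> 4
  'dog' -> 5
  'the' -> 2
  'the' -> 2
  'big' -> 0
  'ran' -> 1
  'red' -> 4
  'dog' -> 5

Encoded: [4, 5, 2, 2, 0, 1, 4, 5]


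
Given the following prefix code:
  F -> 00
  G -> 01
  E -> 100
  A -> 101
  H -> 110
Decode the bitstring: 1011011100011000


Decoding step by step:
Bits 101 -> A
Bits 101 -> A
Bits 110 -> H
Bits 00 -> F
Bits 110 -> H
Bits 00 -> F


Decoded message: AAHFHF


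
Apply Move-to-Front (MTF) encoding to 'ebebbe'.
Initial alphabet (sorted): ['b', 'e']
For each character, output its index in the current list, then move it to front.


MTF encoding:
'e': index 1 in ['b', 'e'] -> ['e', 'b']
'b': index 1 in ['e', 'b'] -> ['b', 'e']
'e': index 1 in ['b', 'e'] -> ['e', 'b']
'b': index 1 in ['e', 'b'] -> ['b', 'e']
'b': index 0 in ['b', 'e'] -> ['b', 'e']
'e': index 1 in ['b', 'e'] -> ['e', 'b']


Output: [1, 1, 1, 1, 0, 1]


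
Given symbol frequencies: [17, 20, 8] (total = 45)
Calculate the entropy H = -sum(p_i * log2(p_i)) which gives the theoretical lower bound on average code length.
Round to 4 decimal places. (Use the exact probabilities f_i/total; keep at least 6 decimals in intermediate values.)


Per-symbol terms -p_i * log2(p_i) with p_i = f_i/45:
  p = 17/45 = 0.377778: log2(p) = -1.404390, -p*log2(p) = 0.530547
  p = 20/45 = 0.444444: log2(p) = -1.169925, -p*log2(p) = 0.519967
  p = 8/45 = 0.177778: log2(p) = -2.491853, -p*log2(p) = 0.442996
H = 0.530547 + 0.519967 + 0.442996 = 1.493510

H = 1.4935 bits/symbol


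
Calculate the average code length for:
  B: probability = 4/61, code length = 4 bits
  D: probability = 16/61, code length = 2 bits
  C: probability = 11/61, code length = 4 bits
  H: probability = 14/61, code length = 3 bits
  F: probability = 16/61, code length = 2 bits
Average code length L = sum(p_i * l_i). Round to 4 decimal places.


Weighted contributions p_i * l_i:
  B: (4/61) * 4 = 16/61
  D: (16/61) * 2 = 32/61
  C: (11/61) * 4 = 44/61
  H: (14/61) * 3 = 42/61
  F: (16/61) * 2 = 32/61
Sum = (16 + 32 + 44 + 42 + 32)/61 = 166/61

L = 166/61 = 2.7213 bits/symbol


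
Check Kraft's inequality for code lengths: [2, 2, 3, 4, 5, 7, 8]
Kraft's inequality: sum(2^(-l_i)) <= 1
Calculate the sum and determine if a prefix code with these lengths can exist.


Sum = 2^(-2) + 2^(-2) + 2^(-3) + 2^(-4) + 2^(-5) + 2^(-7) + 2^(-8)
    = 0.25 + 0.25 + 0.125 + 0.0625 + 0.03125 + 0.0078125 + 0.00390625
    = 187/256 = 0.73046875
Since 0.73046875 <= 1, Kraft's inequality IS satisfied.
A prefix code with these lengths CAN exist.

Kraft sum = 0.73046875. Satisfied.


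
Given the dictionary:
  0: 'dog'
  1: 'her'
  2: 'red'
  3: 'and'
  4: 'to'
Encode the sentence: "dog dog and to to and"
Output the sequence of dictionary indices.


Look up each word in the dictionary:
  'dog' -> 0
  'dog' -> 0
  'and' -> 3
  'to' -> 4
  'to' -> 4
  'and' -> 3

Encoded: [0, 0, 3, 4, 4, 3]


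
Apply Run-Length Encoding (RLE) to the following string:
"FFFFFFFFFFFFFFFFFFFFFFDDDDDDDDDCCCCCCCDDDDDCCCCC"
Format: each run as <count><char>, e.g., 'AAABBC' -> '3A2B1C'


Scanning runs left to right:
  i=0: run of 'F' x 22 -> '22F'
  i=22: run of 'D' x 9 -> '9D'
  i=31: run of 'C' x 7 -> '7C'
  i=38: run of 'D' x 5 -> '5D'
  i=43: run of 'C' x 5 -> '5C'

RLE = 22F9D7C5D5C


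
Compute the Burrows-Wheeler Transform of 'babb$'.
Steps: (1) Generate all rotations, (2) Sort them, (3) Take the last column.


Rotations (sorted):
  0: $babb -> last char: b
  1: abb$b -> last char: b
  2: b$bab -> last char: b
  3: babb$ -> last char: $
  4: bb$ba -> last char: a


BWT = bbb$a


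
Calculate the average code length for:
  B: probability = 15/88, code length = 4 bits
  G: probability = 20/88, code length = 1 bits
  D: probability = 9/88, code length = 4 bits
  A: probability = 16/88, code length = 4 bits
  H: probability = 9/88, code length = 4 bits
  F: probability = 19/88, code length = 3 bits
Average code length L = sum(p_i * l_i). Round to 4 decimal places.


Weighted contributions p_i * l_i:
  B: (15/88) * 4 = 60/88
  G: (20/88) * 1 = 20/88
  D: (9/88) * 4 = 36/88
  A: (16/88) * 4 = 64/88
  H: (9/88) * 4 = 36/88
  F: (19/88) * 3 = 57/88
Sum = (60 + 20 + 36 + 64 + 36 + 57)/88 = 273/88

L = 273/88 = 3.1023 bits/symbol


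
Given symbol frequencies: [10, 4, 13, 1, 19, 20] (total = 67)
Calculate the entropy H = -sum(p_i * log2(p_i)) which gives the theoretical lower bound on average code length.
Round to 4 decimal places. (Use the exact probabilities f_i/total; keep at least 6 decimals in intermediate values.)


Per-symbol terms -p_i * log2(p_i) with p_i = f_i/67:
  p = 10/67 = 0.149254: log2(p) = -2.744161, -p*log2(p) = 0.409576
  p = 4/67 = 0.059701: log2(p) = -4.066089, -p*log2(p) = 0.242752
  p = 13/67 = 0.194030: log2(p) = -2.365649, -p*log2(p) = 0.459007
  p = 1/67 = 0.014925: log2(p) = -6.066089, -p*log2(p) = 0.090539
  p = 19/67 = 0.283582: log2(p) = -1.818162, -p*log2(p) = 0.515598
  p = 20/67 = 0.298507: log2(p) = -1.744161, -p*log2(p) = 0.520645
H = 0.409576 + 0.242752 + 0.459007 + 0.090539 + 0.515598 + 0.520645 = 2.238117

H = 2.2381 bits/symbol


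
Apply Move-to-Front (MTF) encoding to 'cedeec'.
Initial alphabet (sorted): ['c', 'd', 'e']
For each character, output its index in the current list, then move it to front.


MTF encoding:
'c': index 0 in ['c', 'd', 'e'] -> ['c', 'd', 'e']
'e': index 2 in ['c', 'd', 'e'] -> ['e', 'c', 'd']
'd': index 2 in ['e', 'c', 'd'] -> ['d', 'e', 'c']
'e': index 1 in ['d', 'e', 'c'] -> ['e', 'd', 'c']
'e': index 0 in ['e', 'd', 'c'] -> ['e', 'd', 'c']
'c': index 2 in ['e', 'd', 'c'] -> ['c', 'e', 'd']


Output: [0, 2, 2, 1, 0, 2]


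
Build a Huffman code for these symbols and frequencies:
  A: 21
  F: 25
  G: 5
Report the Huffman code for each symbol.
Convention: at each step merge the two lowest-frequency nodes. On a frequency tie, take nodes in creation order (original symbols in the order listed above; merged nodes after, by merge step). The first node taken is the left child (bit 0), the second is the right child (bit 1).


Huffman tree construction:
Step 1: Merge G(5) + A(21) = 26
Step 2: Merge F(25) + (G+A)(26) = 51
Read each symbol's code off the tree from the root (left child = 0, right child = 1).

Codes:
  A: 11 (length 2)
  F: 0 (length 1)
  G: 10 (length 2)
Average code length: 77/51 = 1.5098 bits/symbol


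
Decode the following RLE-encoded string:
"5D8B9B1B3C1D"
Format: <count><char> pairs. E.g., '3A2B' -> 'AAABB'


Expanding each <count><char> pair:
  5D -> 'DDDDD'
  8B -> 'BBBBBBBB'
  9B -> 'BBBBBBBBB'
  1B -> 'B'
  3C -> 'CCC'
  1D -> 'D'

Decoded = DDDDDBBBBBBBBBBBBBBBBBBCCCD


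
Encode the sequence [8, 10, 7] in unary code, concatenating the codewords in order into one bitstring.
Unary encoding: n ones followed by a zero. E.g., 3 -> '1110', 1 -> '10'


Encode each number as n ones followed by a terminating 0:
  8 -> 111111110 (9 bits)
  10 -> 11111111110 (11 bits)
  7 -> 11111110 (8 bits)
Total length = 9 + 11 + 8 = 28 bits.

Unary([8, 10, 7]) = 1111111101111111111011111110 (28 bits)


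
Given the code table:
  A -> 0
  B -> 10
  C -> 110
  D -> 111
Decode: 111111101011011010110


Decoding:
111 -> D
111 -> D
10 -> B
10 -> B
110 -> C
110 -> C
10 -> B
110 -> C


Result: DDBBCCBC


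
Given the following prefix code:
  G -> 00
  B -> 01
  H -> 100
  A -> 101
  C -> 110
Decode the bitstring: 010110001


Decoding step by step:
Bits 01 -> B
Bits 01 -> B
Bits 100 -> H
Bits 01 -> B


Decoded message: BBHB


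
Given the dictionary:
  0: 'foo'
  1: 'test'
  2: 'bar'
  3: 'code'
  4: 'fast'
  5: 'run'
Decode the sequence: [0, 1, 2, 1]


Look up each index in the dictionary:
  0 -> 'foo'
  1 -> 'test'
  2 -> 'bar'
  1 -> 'test'

Decoded: "foo test bar test"


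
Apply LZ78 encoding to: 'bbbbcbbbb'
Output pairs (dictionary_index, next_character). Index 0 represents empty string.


LZ78 encoding steps:
Dictionary: {0: ''}
Step 1: w='' (idx 0), next='b' -> output (0, 'b'), add 'b' as idx 1
Step 2: w='b' (idx 1), next='b' -> output (1, 'b'), add 'bb' as idx 2
Step 3: w='b' (idx 1), next='c' -> output (1, 'c'), add 'bc' as idx 3
Step 4: w='bb' (idx 2), next='b' -> output (2, 'b'), add 'bbb' as idx 4
Step 5: w='b' (idx 1), end of input -> output (1, '')


Encoded: [(0, 'b'), (1, 'b'), (1, 'c'), (2, 'b'), (1, '')]


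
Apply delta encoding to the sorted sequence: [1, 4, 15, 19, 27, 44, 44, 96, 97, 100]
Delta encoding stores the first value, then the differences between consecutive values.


First value: 1
Deltas:
  4 - 1 = 3
  15 - 4 = 11
  19 - 15 = 4
  27 - 19 = 8
  44 - 27 = 17
  44 - 44 = 0
  96 - 44 = 52
  97 - 96 = 1
  100 - 97 = 3


Delta encoded: [1, 3, 11, 4, 8, 17, 0, 52, 1, 3]


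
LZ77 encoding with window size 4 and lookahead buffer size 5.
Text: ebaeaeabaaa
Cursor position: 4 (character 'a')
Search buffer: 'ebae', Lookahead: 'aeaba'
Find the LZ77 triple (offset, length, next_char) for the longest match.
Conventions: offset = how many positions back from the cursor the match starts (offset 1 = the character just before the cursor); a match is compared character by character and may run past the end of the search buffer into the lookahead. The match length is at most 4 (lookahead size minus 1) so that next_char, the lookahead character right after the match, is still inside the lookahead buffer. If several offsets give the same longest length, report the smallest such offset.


Try each offset into the search buffer:
  offset=1 (pos 3, char 'e'): match length 0
  offset=2 (pos 2, char 'a'): match length 3
  offset=3 (pos 1, char 'b'): match length 0
  offset=4 (pos 0, char 'e'): match length 0
Longest match has length 3 at offset 2.
next_char = character at position 4 + 3 = 7 -> 'b'

Best match: offset=2, length=3 (matching 'aea' starting at position 2)
LZ77 triple: (2, 3, 'b')


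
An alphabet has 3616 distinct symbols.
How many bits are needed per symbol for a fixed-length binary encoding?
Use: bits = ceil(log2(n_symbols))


log2(3616) = 11.8202
Bracket: 2^11 = 2048 < 3616 <= 2^12 = 4096
So ceil(log2(3616)) = 12

bits = ceil(log2(3616)) = ceil(11.8202) = 12 bits


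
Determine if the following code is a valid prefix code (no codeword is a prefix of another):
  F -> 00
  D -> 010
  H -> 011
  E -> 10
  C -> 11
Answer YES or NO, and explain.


Checking each pair (does one codeword prefix another?):
  F='00' vs D='010': no prefix
  F='00' vs H='011': no prefix
  F='00' vs E='10': no prefix
  F='00' vs C='11': no prefix
  D='010' vs F='00': no prefix
  D='010' vs H='011': no prefix
  D='010' vs E='10': no prefix
  D='010' vs C='11': no prefix
  H='011' vs F='00': no prefix
  H='011' vs D='010': no prefix
  H='011' vs E='10': no prefix
  H='011' vs C='11': no prefix
  E='10' vs F='00': no prefix
  E='10' vs D='010': no prefix
  E='10' vs H='011': no prefix
  E='10' vs C='11': no prefix
  C='11' vs F='00': no prefix
  C='11' vs D='010': no prefix
  C='11' vs H='011': no prefix
  C='11' vs E='10': no prefix
No violation found over all pairs.

YES -- this is a valid prefix code. No codeword is a prefix of any other codeword.


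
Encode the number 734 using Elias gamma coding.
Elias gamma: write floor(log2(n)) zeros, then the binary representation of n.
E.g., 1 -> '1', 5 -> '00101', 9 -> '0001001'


num_bits = floor(log2(734)) + 1 = 10
leading_zeros = num_bits - 1 = 9
binary(734) = 1011011110

Elias gamma(734) = '000000000' + '1011011110' = 0000000001011011110 (19 bits)


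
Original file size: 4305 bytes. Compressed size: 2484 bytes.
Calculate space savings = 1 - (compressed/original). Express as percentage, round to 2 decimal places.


ratio = compressed/original = 2484/4305 = 0.577003
savings = 1 - ratio = 1 - 0.577003 = 0.422997
as a percentage: 0.422997 * 100 = 42.3%

Space savings = 1 - 2484/4305 = 42.3%


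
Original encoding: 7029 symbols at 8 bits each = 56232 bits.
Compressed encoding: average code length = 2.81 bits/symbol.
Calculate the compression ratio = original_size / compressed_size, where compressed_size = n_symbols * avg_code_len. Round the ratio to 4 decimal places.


original_size = n_symbols * orig_bits = 7029 * 8 = 56232 bits
compressed_size = n_symbols * avg_code_len = 7029 * 2.81 = 19751.49 bits
ratio = original_size / compressed_size = 56232 / 19751.49 = 2.847

Compression ratio = 2.847


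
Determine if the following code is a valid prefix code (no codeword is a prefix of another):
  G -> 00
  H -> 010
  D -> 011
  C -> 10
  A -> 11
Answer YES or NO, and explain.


Checking each pair (does one codeword prefix another?):
  G='00' vs H='010': no prefix
  G='00' vs D='011': no prefix
  G='00' vs C='10': no prefix
  G='00' vs A='11': no prefix
  H='010' vs G='00': no prefix
  H='010' vs D='011': no prefix
  H='010' vs C='10': no prefix
  H='010' vs A='11': no prefix
  D='011' vs G='00': no prefix
  D='011' vs H='010': no prefix
  D='011' vs C='10': no prefix
  D='011' vs A='11': no prefix
  C='10' vs G='00': no prefix
  C='10' vs H='010': no prefix
  C='10' vs D='011': no prefix
  C='10' vs A='11': no prefix
  A='11' vs G='00': no prefix
  A='11' vs H='010': no prefix
  A='11' vs D='011': no prefix
  A='11' vs C='10': no prefix
No violation found over all pairs.

YES -- this is a valid prefix code. No codeword is a prefix of any other codeword.


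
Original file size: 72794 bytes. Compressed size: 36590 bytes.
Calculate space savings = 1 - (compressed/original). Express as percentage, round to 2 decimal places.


ratio = compressed/original = 36590/72794 = 0.502651
savings = 1 - ratio = 1 - 0.502651 = 0.497349
as a percentage: 0.497349 * 100 = 49.73%

Space savings = 1 - 36590/72794 = 49.73%


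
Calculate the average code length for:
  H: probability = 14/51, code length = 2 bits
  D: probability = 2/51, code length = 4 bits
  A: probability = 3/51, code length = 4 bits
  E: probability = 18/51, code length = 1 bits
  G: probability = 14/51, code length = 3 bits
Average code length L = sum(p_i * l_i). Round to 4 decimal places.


Weighted contributions p_i * l_i:
  H: (14/51) * 2 = 28/51
  D: (2/51) * 4 = 8/51
  A: (3/51) * 4 = 12/51
  E: (18/51) * 1 = 18/51
  G: (14/51) * 3 = 42/51
Sum = (28 + 8 + 12 + 18 + 42)/51 = 108/51

L = 108/51 = 2.1176 bits/symbol


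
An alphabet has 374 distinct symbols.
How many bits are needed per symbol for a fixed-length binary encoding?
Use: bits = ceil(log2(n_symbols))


log2(374) = 8.5469
Bracket: 2^8 = 256 < 374 <= 2^9 = 512
So ceil(log2(374)) = 9

bits = ceil(log2(374)) = ceil(8.5469) = 9 bits


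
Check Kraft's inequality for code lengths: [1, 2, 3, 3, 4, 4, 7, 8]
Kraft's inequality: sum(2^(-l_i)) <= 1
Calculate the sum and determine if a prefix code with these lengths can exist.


Sum = 2^(-1) + 2^(-2) + 2^(-3) + 2^(-3) + 2^(-4) + 2^(-4) + 2^(-7) + 2^(-8)
    = 0.5 + 0.25 + 0.125 + 0.125 + 0.0625 + 0.0625 + 0.0078125 + 0.00390625
    = 291/256 = 1.13671875
Since 1.13671875 > 1, Kraft's inequality is NOT satisfied.
A prefix code with these lengths CANNOT exist.

Kraft sum = 1.13671875. Not satisfied.


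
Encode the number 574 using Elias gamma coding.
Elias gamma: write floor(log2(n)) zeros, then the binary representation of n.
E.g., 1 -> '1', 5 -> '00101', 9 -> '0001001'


num_bits = floor(log2(574)) + 1 = 10
leading_zeros = num_bits - 1 = 9
binary(574) = 1000111110

Elias gamma(574) = '000000000' + '1000111110' = 0000000001000111110 (19 bits)


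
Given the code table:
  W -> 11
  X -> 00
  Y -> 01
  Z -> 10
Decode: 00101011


Decoding:
00 -> X
10 -> Z
10 -> Z
11 -> W


Result: XZZW


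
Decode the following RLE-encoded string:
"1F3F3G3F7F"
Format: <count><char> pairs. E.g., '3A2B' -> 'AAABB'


Expanding each <count><char> pair:
  1F -> 'F'
  3F -> 'FFF'
  3G -> 'GGG'
  3F -> 'FFF'
  7F -> 'FFFFFFF'

Decoded = FFFFGGGFFFFFFFFFF


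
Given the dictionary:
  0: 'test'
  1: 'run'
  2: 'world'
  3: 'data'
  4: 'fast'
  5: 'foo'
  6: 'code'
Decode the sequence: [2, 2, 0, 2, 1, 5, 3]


Look up each index in the dictionary:
  2 -> 'world'
  2 -> 'world'
  0 -> 'test'
  2 -> 'world'
  1 -> 'run'
  5 -> 'foo'
  3 -> 'data'

Decoded: "world world test world run foo data"


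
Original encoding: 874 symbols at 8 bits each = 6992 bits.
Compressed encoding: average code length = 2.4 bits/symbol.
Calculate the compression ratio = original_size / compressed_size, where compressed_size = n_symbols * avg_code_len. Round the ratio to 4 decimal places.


original_size = n_symbols * orig_bits = 874 * 8 = 6992 bits
compressed_size = n_symbols * avg_code_len = 874 * 2.4 = 2097.6 bits
ratio = original_size / compressed_size = 6992 / 2097.6 = 3.3333

Compression ratio = 3.3333


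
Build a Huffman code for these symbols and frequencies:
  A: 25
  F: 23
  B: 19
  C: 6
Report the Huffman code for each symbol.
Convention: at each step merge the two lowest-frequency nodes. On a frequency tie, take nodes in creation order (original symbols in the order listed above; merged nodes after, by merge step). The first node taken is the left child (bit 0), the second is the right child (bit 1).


Huffman tree construction:
Step 1: Merge C(6) + B(19) = 25
Step 2: Merge F(23) + A(25) = 48
Step 3: Merge (C+B)(25) + (F+A)(48) = 73
Read each symbol's code off the tree from the root (left child = 0, right child = 1).

Codes:
  A: 11 (length 2)
  F: 10 (length 2)
  B: 01 (length 2)
  C: 00 (length 2)
Average code length: 146/73 = 2.0000 bits/symbol


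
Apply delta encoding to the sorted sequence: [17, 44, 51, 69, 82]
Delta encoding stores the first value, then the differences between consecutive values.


First value: 17
Deltas:
  44 - 17 = 27
  51 - 44 = 7
  69 - 51 = 18
  82 - 69 = 13


Delta encoded: [17, 27, 7, 18, 13]


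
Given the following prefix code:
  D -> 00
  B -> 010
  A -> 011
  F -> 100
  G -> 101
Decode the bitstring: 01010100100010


Decoding step by step:
Bits 010 -> B
Bits 101 -> G
Bits 00 -> D
Bits 100 -> F
Bits 010 -> B


Decoded message: BGDFB


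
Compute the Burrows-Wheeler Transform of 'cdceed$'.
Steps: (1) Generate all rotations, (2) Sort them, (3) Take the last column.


Rotations (sorted):
  0: $cdceed -> last char: d
  1: cdceed$ -> last char: $
  2: ceed$cd -> last char: d
  3: d$cdcee -> last char: e
  4: dceed$c -> last char: c
  5: ed$cdce -> last char: e
  6: eed$cdc -> last char: c


BWT = d$decec


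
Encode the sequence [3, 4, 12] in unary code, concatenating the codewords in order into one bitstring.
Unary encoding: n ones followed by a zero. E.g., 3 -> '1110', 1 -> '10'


Encode each number as n ones followed by a terminating 0:
  3 -> 1110 (4 bits)
  4 -> 11110 (5 bits)
  12 -> 1111111111110 (13 bits)
Total length = 4 + 5 + 13 = 22 bits.

Unary([3, 4, 12]) = 1110111101111111111110 (22 bits)


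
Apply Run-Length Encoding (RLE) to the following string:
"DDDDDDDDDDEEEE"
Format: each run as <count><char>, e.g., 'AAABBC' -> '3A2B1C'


Scanning runs left to right:
  i=0: run of 'D' x 10 -> '10D'
  i=10: run of 'E' x 4 -> '4E'

RLE = 10D4E


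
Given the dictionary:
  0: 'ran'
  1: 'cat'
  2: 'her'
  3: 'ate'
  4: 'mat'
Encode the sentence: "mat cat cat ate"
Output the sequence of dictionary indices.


Look up each word in the dictionary:
  'mat' -> 4
  'cat' -> 1
  'cat' -> 1
  'ate' -> 3

Encoded: [4, 1, 1, 3]


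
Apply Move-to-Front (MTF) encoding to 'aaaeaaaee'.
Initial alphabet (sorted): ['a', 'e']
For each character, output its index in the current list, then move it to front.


MTF encoding:
'a': index 0 in ['a', 'e'] -> ['a', 'e']
'a': index 0 in ['a', 'e'] -> ['a', 'e']
'a': index 0 in ['a', 'e'] -> ['a', 'e']
'e': index 1 in ['a', 'e'] -> ['e', 'a']
'a': index 1 in ['e', 'a'] -> ['a', 'e']
'a': index 0 in ['a', 'e'] -> ['a', 'e']
'a': index 0 in ['a', 'e'] -> ['a', 'e']
'e': index 1 in ['a', 'e'] -> ['e', 'a']
'e': index 0 in ['e', 'a'] -> ['e', 'a']


Output: [0, 0, 0, 1, 1, 0, 0, 1, 0]


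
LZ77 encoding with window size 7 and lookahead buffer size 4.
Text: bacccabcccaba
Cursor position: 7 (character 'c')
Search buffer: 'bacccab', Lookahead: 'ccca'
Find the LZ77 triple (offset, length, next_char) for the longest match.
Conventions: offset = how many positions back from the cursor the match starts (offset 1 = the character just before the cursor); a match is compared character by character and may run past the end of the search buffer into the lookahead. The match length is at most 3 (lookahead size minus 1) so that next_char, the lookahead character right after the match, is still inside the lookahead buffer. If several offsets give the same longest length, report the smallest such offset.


Try each offset into the search buffer:
  offset=1 (pos 6, char 'b'): match length 0
  offset=2 (pos 5, char 'a'): match length 0
  offset=3 (pos 4, char 'c'): match length 1
  offset=4 (pos 3, char 'c'): match length 2
  offset=5 (pos 2, char 'c'): match length 3
  offset=6 (pos 1, char 'a'): match length 0
  offset=7 (pos 0, char 'b'): match length 0
Longest match has length 3 at offset 5.
next_char = character at position 7 + 3 = 10 -> 'a'

Best match: offset=5, length=3 (matching 'ccc' starting at position 2)
LZ77 triple: (5, 3, 'a')


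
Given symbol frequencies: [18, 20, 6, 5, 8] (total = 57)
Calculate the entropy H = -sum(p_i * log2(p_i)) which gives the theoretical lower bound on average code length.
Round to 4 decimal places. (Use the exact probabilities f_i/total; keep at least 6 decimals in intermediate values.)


Per-symbol terms -p_i * log2(p_i) with p_i = f_i/57:
  p = 18/57 = 0.315789: log2(p) = -1.662965, -p*log2(p) = 0.525147
  p = 20/57 = 0.350877: log2(p) = -1.510962, -p*log2(p) = 0.530162
  p = 6/57 = 0.105263: log2(p) = -3.247928, -p*log2(p) = 0.341887
  p = 5/57 = 0.087719: log2(p) = -3.510962, -p*log2(p) = 0.307979
  p = 8/57 = 0.140351: log2(p) = -2.832890, -p*log2(p) = 0.397599
H = 0.525147 + 0.530162 + 0.341887 + 0.307979 + 0.397599 = 2.102774

H = 2.1028 bits/symbol


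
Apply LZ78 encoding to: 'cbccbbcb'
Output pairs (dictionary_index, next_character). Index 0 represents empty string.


LZ78 encoding steps:
Dictionary: {0: ''}
Step 1: w='' (idx 0), next='c' -> output (0, 'c'), add 'c' as idx 1
Step 2: w='' (idx 0), next='b' -> output (0, 'b'), add 'b' as idx 2
Step 3: w='c' (idx 1), next='c' -> output (1, 'c'), add 'cc' as idx 3
Step 4: w='b' (idx 2), next='b' -> output (2, 'b'), add 'bb' as idx 4
Step 5: w='c' (idx 1), next='b' -> output (1, 'b'), add 'cb' as idx 5


Encoded: [(0, 'c'), (0, 'b'), (1, 'c'), (2, 'b'), (1, 'b')]


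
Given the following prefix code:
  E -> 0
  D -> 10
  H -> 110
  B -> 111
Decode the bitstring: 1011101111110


Decoding step by step:
Bits 10 -> D
Bits 111 -> B
Bits 0 -> E
Bits 111 -> B
Bits 111 -> B
Bits 0 -> E


Decoded message: DBEBBE


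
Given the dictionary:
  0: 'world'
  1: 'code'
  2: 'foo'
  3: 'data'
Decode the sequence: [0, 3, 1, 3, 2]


Look up each index in the dictionary:
  0 -> 'world'
  3 -> 'data'
  1 -> 'code'
  3 -> 'data'
  2 -> 'foo'

Decoded: "world data code data foo"


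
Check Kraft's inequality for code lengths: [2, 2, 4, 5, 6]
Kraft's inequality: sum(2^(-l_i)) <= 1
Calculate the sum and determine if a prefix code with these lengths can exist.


Sum = 2^(-2) + 2^(-2) + 2^(-4) + 2^(-5) + 2^(-6)
    = 0.25 + 0.25 + 0.0625 + 0.03125 + 0.015625
    = 39/64 = 0.609375
Since 0.609375 <= 1, Kraft's inequality IS satisfied.
A prefix code with these lengths CAN exist.

Kraft sum = 0.609375. Satisfied.


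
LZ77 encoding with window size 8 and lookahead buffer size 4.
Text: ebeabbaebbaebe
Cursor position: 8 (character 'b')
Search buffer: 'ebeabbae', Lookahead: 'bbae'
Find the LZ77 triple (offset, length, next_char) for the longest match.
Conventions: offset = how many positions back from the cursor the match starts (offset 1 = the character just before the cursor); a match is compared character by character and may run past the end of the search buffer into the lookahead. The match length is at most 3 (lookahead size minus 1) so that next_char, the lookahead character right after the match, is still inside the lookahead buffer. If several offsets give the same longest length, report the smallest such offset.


Try each offset into the search buffer:
  offset=1 (pos 7, char 'e'): match length 0
  offset=2 (pos 6, char 'a'): match length 0
  offset=3 (pos 5, char 'b'): match length 1
  offset=4 (pos 4, char 'b'): match length 3
  offset=5 (pos 3, char 'a'): match length 0
  offset=6 (pos 2, char 'e'): match length 0
  offset=7 (pos 1, char 'b'): match length 1
  offset=8 (pos 0, char 'e'): match length 0
Longest match has length 3 at offset 4.
next_char = character at position 8 + 3 = 11 -> 'e'

Best match: offset=4, length=3 (matching 'bba' starting at position 4)
LZ77 triple: (4, 3, 'e')
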